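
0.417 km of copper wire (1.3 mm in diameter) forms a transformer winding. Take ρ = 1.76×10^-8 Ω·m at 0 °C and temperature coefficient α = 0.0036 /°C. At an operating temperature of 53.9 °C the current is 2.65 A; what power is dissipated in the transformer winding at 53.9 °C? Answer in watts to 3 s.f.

A = π(d/2)² = π(6.5000e-04 m)² = 1.327e-06 m²
R₍0₎ = ρL/A = (1.76×10^-8)(417)/(1.327e-06) = 5.529 Ω
R₍53.9₎ = R₍0₎(1 + αΔT) = 5.529 × (1 + 0.0036×53.9) = 6.602 Ω
P = I²R = (2.65)² × 6.602 = 46.4 W

46.4 W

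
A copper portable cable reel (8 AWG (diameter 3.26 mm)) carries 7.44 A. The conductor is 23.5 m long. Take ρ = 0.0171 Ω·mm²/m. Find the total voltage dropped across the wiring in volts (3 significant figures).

0.358 V

ρ = 0.0171 Ω·mm²/m = 1.71×10^-8 Ω·m
A = π(3.26/2 mm)² = π(1.6300e-03 m)² = 8.347e-06 m²
R = ρL/A = (1.71×10^-8)(23.5)/(8.347e-06) = 0.04814 Ω
V = IR = 7.44 × 0.04814 = 0.358 V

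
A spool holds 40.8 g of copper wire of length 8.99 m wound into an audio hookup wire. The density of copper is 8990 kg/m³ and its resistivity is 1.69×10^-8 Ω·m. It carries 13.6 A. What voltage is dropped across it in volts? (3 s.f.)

4.09 V

A = m/(density·L) = 0.0408/(8990×8.99) = 5.0482e-07 m²
R = ρL/A = (1.69×10^-8)(8.99)/(5.0482e-07) = 0.301 Ω
V = IR = 13.6 × 0.301 = 4.09 V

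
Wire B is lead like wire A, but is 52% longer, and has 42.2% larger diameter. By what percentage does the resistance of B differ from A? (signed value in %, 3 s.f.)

R ∝ L/d², so R_B/R_A = (1 + 52/100) × (1 + 42.2/100)⁻²
= 1.52 × 0.4945 = 0.7517
(R_B − R_A)/R_A = 0.7517 − 1 = -24.8%

-24.8%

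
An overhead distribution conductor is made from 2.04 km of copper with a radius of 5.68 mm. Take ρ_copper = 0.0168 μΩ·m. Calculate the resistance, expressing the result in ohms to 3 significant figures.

0.338 Ω

ρ = 0.0168 μΩ·m = 1.68×10^-8 Ω·m
A = πr² = π(5.6800e-03 m)² = 1.014e-04 m²
R = ρL/A = (1.68×10^-8)(2040 m)/(1.014e-04 m²) = 0.338 Ω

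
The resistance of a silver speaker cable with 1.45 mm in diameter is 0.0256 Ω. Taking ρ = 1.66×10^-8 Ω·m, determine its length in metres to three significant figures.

2.55 m

A = π(d/2)² = π(7.2500e-04 m)² = 1.651e-06 m²
L = RA/ρ = (0.0256)(1.651e-06)/(1.66×10^-8) = 2.55 m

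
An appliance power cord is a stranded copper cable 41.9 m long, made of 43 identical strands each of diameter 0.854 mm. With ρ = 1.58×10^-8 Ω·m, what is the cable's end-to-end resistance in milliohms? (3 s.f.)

A_strand = π(4.2700e-04 m)² = 5.728e-07 m²
R_strand = ρL/A = (1.58×10^-8)(41.9)/(5.728e-07) = 1.156 Ω
R_total = R_strand/N = 1.156/43 = 26.9 mΩ

26.9 mΩ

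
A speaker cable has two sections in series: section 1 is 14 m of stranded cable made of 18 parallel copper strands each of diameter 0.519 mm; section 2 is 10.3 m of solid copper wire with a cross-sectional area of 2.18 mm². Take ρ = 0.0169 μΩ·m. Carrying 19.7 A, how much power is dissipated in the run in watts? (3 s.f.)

55.1 W

ρ = 0.0169 μΩ·m = 1.69×10^-8 Ω·m
Section 1: A_strand = π(2.5950e-04)² = 2.116e-07 m²; R₁ = ρL/(N·A_s) = (1.69×10^-8)(14)/(18×2.116e-07) = 0.06213 Ω
Section 2: A = 2.18 mm² = 2.180e-06 m²
R₂ = (1.69×10^-8)(10.3)/(2.180e-06) = 0.07985 Ω
R = R₁ + R₂ = 0.142 Ω
P = I²R = (19.7)² × 0.142 = 55.1 W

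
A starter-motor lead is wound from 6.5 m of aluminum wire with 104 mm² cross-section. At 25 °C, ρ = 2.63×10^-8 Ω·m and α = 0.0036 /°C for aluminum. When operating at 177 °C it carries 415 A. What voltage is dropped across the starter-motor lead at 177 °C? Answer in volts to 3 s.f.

1.06 V

A = 104 mm² = 1.040e-04 m²
R₍25₎ = ρL/A = (2.63×10^-8)(6.5)/(1.040e-04) = 0.001644 Ω
R₍177₎ = R₍25₎(1 + αΔT) = 0.001644 × (1 + 0.0036×152) = 0.002543 Ω
V = IR = 415 × 0.002543 = 1.06 V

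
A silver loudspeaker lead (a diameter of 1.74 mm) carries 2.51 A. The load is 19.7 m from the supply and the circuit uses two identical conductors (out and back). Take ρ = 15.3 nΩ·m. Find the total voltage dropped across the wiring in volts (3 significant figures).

0.636 V

ρ = 15.3 nΩ·m = 1.53×10^-8 Ω·m
A = π(d/2)² = π(8.7000e-04 m)² = 2.378e-06 m²
Total conductor length (both ways) L = 2 × 19.7 = 39.4 m
R = ρL/A = (1.53×10^-8)(39.4)/(2.378e-06) = 0.2535 Ω
V = IR = 2.51 × 0.2535 = 0.636 V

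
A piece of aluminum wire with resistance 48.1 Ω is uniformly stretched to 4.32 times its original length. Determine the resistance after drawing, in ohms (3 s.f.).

Volume constant ⇒ A' = A/k with k = 4.32. R' = ρ(kL)/(A/k) = k²R.
R' = 18.66 × 48.1 = 898 Ω

898 Ω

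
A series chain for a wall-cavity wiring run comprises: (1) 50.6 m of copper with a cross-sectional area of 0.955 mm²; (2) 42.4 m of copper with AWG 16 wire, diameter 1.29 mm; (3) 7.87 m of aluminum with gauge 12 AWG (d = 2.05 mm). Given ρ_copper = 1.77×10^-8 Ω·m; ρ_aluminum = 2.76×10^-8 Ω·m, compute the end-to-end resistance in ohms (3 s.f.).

1.58 Ω

Seg 1: A = 0.955 mm² = 9.550e-07 m²
R_1 = (1.77×10^-8)(50.6)/(9.550e-07) = 0.9378 Ω
Seg 2: A = π(1.29/2 mm)² = π(6.4500e-04 m)² = 1.307e-06 m²
R_2 = (1.77×10^-8)(42.4)/(1.307e-06) = 0.5742 Ω
Seg 3: A = π(2.05/2 mm)² = π(1.0250e-03 m)² = 3.301e-06 m²
R_3 = (2.76×10^-8)(7.87)/(3.301e-06) = 0.06581 Ω
R_total = R_1 + R_2 + R_3 = 1.58 Ω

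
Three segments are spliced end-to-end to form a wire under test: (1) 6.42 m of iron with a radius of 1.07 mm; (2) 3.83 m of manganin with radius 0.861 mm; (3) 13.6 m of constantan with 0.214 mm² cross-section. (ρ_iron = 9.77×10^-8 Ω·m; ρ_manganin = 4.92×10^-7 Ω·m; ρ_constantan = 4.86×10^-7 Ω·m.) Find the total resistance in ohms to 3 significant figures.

Seg 1: A = πr² = π(1.0700e-03 m)² = 3.597e-06 m²
R_1 = (9.77×10^-8)(6.42)/(3.597e-06) = 0.1744 Ω
Seg 2: A = πr² = π(8.6100e-04 m)² = 2.329e-06 m²
R_2 = (4.92×10^-7)(3.83)/(2.329e-06) = 0.8091 Ω
Seg 3: A = 0.214 mm² = 2.140e-07 m²
R_3 = (4.86×10^-7)(13.6)/(2.140e-07) = 30.89 Ω
R_total = R_1 + R_2 + R_3 = 31.9 Ω

31.9 Ω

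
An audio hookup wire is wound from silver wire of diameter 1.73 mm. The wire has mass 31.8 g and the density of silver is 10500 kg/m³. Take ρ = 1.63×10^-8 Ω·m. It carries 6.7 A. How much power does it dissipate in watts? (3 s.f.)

A = π(d/2)² = π(8.6500e-04 m)² = 2.3506e-06 m²
L = m/(density·A) = 0.0318/(10500×2.3506e-06) = 1.288 m
R = ρL/A = (1.63×10^-8)(1.288)/(2.3506e-06) = 0.008934 Ω
P = I²R = (6.7)² × 0.008934 = 0.401 W

0.401 W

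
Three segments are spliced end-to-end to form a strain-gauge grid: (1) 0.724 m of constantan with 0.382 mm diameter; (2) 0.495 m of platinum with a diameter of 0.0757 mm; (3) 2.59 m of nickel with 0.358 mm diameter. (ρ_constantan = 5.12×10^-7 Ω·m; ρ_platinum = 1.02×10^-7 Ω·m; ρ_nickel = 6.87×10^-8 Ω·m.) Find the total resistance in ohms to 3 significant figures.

16.2 Ω

Seg 1: A = π(d/2)² = π(1.9100e-04 m)² = 1.146e-07 m²
R_1 = (5.12×10^-7)(0.724)/(1.146e-07) = 3.234 Ω
Seg 2: A = π(d/2)² = π(3.7850e-05 m)² = 4.501e-09 m²
R_2 = (1.02×10^-7)(0.495)/(4.501e-09) = 11.22 Ω
Seg 3: A = π(d/2)² = π(1.7900e-04 m)² = 1.007e-07 m²
R_3 = (6.87×10^-8)(2.59)/(1.007e-07) = 1.768 Ω
R_total = R_1 + R_2 + R_3 = 16.2 Ω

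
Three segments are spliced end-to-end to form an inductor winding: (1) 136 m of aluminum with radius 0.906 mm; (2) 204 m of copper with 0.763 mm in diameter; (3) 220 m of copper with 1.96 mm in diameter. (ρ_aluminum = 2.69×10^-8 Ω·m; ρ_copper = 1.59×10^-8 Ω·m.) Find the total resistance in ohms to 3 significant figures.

Seg 1: A = πr² = π(9.0600e-04 m)² = 2.579e-06 m²
R_1 = (2.69×10^-8)(136)/(2.579e-06) = 1.419 Ω
Seg 2: A = π(d/2)² = π(3.8150e-04 m)² = 4.572e-07 m²
R_2 = (1.59×10^-8)(204)/(4.572e-07) = 7.094 Ω
Seg 3: A = π(d/2)² = π(9.8000e-04 m)² = 3.017e-06 m²
R_3 = (1.59×10^-8)(220)/(3.017e-06) = 1.159 Ω
R_total = R_1 + R_2 + R_3 = 9.67 Ω

9.67 Ω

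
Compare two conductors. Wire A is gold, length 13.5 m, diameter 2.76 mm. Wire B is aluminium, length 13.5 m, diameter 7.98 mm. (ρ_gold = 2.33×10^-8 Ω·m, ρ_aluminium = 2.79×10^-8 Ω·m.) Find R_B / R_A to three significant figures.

0.143

R ∝ ρL/d², so R_B/R_A = (ρ_B/ρ_A) × (d_A/d_B)²
= (2.79×10^-8/2.33×10^-8) × (2.76/7.98)² = 0.143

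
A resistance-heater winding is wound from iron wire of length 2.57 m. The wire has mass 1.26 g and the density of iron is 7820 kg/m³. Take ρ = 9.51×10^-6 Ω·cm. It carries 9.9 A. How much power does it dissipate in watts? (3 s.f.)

ρ = 9.51×10^-6 Ω·cm = 9.51×10^-8 Ω·m
A = m/(density·L) = 0.00126/(7820×2.57) = 6.2695e-08 m²
R = ρL/A = (9.51×10^-8)(2.57)/(6.2695e-08) = 3.898 Ω
P = I²R = (9.9)² × 3.898 = 382 W

382 W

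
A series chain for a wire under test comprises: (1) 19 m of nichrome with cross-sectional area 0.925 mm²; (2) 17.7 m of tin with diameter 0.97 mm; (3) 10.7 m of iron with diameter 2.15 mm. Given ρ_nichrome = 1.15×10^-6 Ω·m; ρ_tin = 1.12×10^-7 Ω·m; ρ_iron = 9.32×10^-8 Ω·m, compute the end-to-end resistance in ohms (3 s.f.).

Seg 1: A = 0.925 mm² = 9.250e-07 m²
R_1 = (1.15×10^-6)(19)/(9.250e-07) = 23.62 Ω
Seg 2: A = π(d/2)² = π(4.8500e-04 m)² = 7.390e-07 m²
R_2 = (1.12×10^-7)(17.7)/(7.390e-07) = 2.683 Ω
Seg 3: A = π(d/2)² = π(1.0750e-03 m)² = 3.631e-06 m²
R_3 = (9.32×10^-8)(10.7)/(3.631e-06) = 0.2747 Ω
R_total = R_1 + R_2 + R_3 = 26.6 Ω

26.6 Ω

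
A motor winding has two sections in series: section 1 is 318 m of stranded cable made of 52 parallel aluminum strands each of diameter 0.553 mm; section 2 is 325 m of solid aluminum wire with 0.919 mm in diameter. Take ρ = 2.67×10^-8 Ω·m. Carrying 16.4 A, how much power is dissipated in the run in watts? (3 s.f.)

3700 W

Section 1: A_strand = π(2.7650e-04)² = 2.402e-07 m²; R₁ = ρL/(N·A_s) = (2.67×10^-8)(318)/(52×2.402e-07) = 0.6798 Ω
Section 2: A = π(d/2)² = π(4.5950e-04 m)² = 6.633e-07 m²
R₂ = (2.67×10^-8)(325)/(6.633e-07) = 13.08 Ω
R = R₁ + R₂ = 13.76 Ω
P = I²R = (16.4)² × 13.76 = 3700 W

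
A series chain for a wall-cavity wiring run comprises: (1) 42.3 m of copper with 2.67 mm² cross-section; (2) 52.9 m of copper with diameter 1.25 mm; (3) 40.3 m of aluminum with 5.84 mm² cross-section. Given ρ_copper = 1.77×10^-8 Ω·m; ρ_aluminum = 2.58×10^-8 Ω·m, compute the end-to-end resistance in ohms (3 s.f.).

1.22 Ω

Seg 1: A = 2.67 mm² = 2.670e-06 m²
R_1 = (1.77×10^-8)(42.3)/(2.670e-06) = 0.2804 Ω
Seg 2: A = π(d/2)² = π(6.2500e-04 m)² = 1.227e-06 m²
R_2 = (1.77×10^-8)(52.9)/(1.227e-06) = 0.763 Ω
Seg 3: A = 5.84 mm² = 5.840e-06 m²
R_3 = (2.58×10^-8)(40.3)/(5.840e-06) = 0.178 Ω
R_total = R_1 + R_2 + R_3 = 1.22 Ω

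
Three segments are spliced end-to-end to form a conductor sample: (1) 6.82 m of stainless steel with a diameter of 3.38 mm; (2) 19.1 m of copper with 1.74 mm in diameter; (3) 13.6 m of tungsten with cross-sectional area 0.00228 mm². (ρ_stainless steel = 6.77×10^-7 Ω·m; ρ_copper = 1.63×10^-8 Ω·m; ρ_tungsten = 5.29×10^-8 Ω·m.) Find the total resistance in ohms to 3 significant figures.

316 Ω

Seg 1: A = π(d/2)² = π(1.6900e-03 m)² = 8.973e-06 m²
R_1 = (6.77×10^-7)(6.82)/(8.973e-06) = 0.5146 Ω
Seg 2: A = π(d/2)² = π(8.7000e-04 m)² = 2.378e-06 m²
R_2 = (1.63×10^-8)(19.1)/(2.378e-06) = 0.1309 Ω
Seg 3: A = 0.00228 mm² = 2.280e-09 m²
R_3 = (5.29×10^-8)(13.6)/(2.280e-09) = 315.5 Ω
R_total = R_1 + R_2 + R_3 = 316 Ω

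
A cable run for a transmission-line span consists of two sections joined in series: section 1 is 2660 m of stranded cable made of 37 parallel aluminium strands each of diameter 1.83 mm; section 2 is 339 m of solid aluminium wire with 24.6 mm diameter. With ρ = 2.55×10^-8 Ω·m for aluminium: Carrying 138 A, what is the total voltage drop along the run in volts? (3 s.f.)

98.7 V

Section 1: A_strand = π(9.1500e-04)² = 2.630e-06 m²; R₁ = ρL/(N·A_s) = (2.55×10^-8)(2660)/(37×2.630e-06) = 0.697 Ω
Section 2: A = π(d/2)² = π(1.2300e-02 m)² = 4.753e-04 m²
R₂ = (2.55×10^-8)(339)/(4.753e-04) = 0.01819 Ω
R = R₁ + R₂ = 0.7152 Ω
V = IR = 138 × 0.7152 = 98.7 V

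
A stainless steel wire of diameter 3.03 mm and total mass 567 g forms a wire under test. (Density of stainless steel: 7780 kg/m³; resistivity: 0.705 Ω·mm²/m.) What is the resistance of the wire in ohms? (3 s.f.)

0.988 Ω

ρ = 0.705 Ω·mm²/m = 7.05×10^-7 Ω·m
A = π(d/2)² = π(1.5150e-03 m)² = 7.2107e-06 m²
L = m/(density·A) = 0.567/(7780×7.2107e-06) = 10.11 m
R = ρL/A = (7.05×10^-7)(10.11)/(7.2107e-06) = 0.988 Ω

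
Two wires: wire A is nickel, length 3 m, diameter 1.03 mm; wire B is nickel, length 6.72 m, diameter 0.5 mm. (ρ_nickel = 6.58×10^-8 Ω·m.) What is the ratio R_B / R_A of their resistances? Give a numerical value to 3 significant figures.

9.51

R ∝ ρL/d², so R_B/R_A = (L_B/L_A) × (d_A/d_B)²
= (6.72/3) × (1.03/0.5)² = 9.51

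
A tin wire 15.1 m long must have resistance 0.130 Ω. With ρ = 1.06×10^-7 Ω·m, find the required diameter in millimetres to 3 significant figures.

3.96 mm

A = ρL/R = (1.06×10^-7)(15.1)/(0.13) = 1.231e-05 m²
d = 2√(A/π) = 3.959e-03 m = 3.96 mm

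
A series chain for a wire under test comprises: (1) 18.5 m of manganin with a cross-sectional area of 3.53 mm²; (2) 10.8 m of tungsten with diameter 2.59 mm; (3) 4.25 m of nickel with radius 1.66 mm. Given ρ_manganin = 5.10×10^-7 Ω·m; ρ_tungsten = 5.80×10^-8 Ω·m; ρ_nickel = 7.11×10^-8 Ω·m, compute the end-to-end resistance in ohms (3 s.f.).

Seg 1: A = 3.53 mm² = 3.530e-06 m²
R_1 = (5.10×10^-7)(18.5)/(3.530e-06) = 2.673 Ω
Seg 2: A = π(d/2)² = π(1.2950e-03 m)² = 5.269e-06 m²
R_2 = (5.80×10^-8)(10.8)/(5.269e-06) = 0.1189 Ω
Seg 3: A = πr² = π(1.6600e-03 m)² = 8.657e-06 m²
R_3 = (7.11×10^-8)(4.25)/(8.657e-06) = 0.03491 Ω
R_total = R_1 + R_2 + R_3 = 2.83 Ω

2.83 Ω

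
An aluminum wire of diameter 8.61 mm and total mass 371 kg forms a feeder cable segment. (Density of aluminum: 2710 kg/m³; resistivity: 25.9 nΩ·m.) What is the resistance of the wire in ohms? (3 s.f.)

ρ = 25.9 nΩ·m = 2.59×10^-8 Ω·m
A = π(d/2)² = π(4.3050e-03 m)² = 5.8223e-05 m²
L = m/(density·A) = 371/(2710×5.8223e-05) = 2351 m
R = ρL/A = (2.59×10^-8)(2351)/(5.8223e-05) = 1.05 Ω

1.05 Ω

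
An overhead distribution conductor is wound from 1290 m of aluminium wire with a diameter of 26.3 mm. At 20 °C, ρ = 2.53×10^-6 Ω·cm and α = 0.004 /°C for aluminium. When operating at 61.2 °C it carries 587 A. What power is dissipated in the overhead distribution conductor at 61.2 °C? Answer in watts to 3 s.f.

24100 W

ρ = 2.53×10^-6 Ω·cm = 2.53×10^-8 Ω·m
A = π(d/2)² = π(1.3150e-02 m)² = 5.433e-04 m²
R₍20₎ = ρL/A = (2.53×10^-8)(1290)/(5.433e-04) = 0.06008 Ω
R₍61.2₎ = R₍20₎(1 + αΔT) = 0.06008 × (1 + 0.004×41.2) = 0.06998 Ω
P = I²R = (587)² × 0.06998 = 24100 W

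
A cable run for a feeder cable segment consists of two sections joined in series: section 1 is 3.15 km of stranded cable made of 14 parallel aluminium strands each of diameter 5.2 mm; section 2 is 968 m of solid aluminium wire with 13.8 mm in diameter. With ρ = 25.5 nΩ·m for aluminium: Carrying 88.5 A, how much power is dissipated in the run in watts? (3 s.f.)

3410 W

ρ = 25.5 nΩ·m = 2.55×10^-8 Ω·m
Section 1: A_strand = π(2.6000e-03)² = 2.124e-05 m²; R₁ = ρL/(N·A_s) = (2.55×10^-8)(3150)/(14×2.124e-05) = 0.2702 Ω
Section 2: A = π(d/2)² = π(6.9000e-03 m)² = 1.496e-04 m²
R₂ = (2.55×10^-8)(968)/(1.496e-04) = 0.165 Ω
R = R₁ + R₂ = 0.4352 Ω
P = I²R = (88.5)² × 0.4352 = 3410 W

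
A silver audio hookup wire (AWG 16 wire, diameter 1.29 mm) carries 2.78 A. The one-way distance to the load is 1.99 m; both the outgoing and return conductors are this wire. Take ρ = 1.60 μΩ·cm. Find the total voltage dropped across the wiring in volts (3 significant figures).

0.135 V

ρ = 1.60 μΩ·cm = 1.60×10^-8 Ω·m
A = π(1.29/2 mm)² = π(6.4500e-04 m)² = 1.307e-06 m²
Total conductor length (both ways) L = 2 × 1.99 = 3.98 m
R = ρL/A = (1.60×10^-8)(3.98)/(1.307e-06) = 0.04872 Ω
V = IR = 2.78 × 0.04872 = 0.135 V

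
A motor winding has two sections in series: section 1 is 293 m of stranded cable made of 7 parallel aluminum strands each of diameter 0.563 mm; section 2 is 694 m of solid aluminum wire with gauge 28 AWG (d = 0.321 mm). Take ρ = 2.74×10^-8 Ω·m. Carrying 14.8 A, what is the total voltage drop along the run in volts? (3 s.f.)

3550 V

Section 1: A_strand = π(2.8150e-04)² = 2.489e-07 m²; R₁ = ρL/(N·A_s) = (2.74×10^-8)(293)/(7×2.489e-07) = 4.607 Ω
Section 2: A = π(0.321/2 mm)² = π(1.6050e-04 m)² = 8.093e-08 m²
R₂ = (2.74×10^-8)(694)/(8.093e-08) = 235 Ω
R = R₁ + R₂ = 239.6 Ω
V = IR = 14.8 × 239.6 = 3550 V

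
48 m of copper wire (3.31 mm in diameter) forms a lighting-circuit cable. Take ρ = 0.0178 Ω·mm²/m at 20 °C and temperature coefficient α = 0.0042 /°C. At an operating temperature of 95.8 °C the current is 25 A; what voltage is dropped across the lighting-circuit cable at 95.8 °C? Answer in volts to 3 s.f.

3.27 V

ρ = 0.0178 Ω·mm²/m = 1.78×10^-8 Ω·m
A = π(d/2)² = π(1.6550e-03 m)² = 8.605e-06 m²
R₍20₎ = ρL/A = (1.78×10^-8)(48)/(8.605e-06) = 0.09929 Ω
R₍95.8₎ = R₍20₎(1 + αΔT) = 0.09929 × (1 + 0.0042×75.8) = 0.1309 Ω
V = IR = 25 × 0.1309 = 3.27 V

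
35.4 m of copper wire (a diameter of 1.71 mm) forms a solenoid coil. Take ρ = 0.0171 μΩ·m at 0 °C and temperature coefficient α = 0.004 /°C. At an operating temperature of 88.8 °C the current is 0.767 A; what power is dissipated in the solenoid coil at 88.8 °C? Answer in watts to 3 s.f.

ρ = 0.0171 μΩ·m = 1.71×10^-8 Ω·m
A = π(d/2)² = π(8.5500e-04 m)² = 2.297e-06 m²
R₍0₎ = ρL/A = (1.71×10^-8)(35.4)/(2.297e-06) = 0.2636 Ω
R₍88.8₎ = R₍0₎(1 + αΔT) = 0.2636 × (1 + 0.004×88.8) = 0.3572 Ω
P = I²R = (0.767)² × 0.3572 = 0.210 W

0.210 W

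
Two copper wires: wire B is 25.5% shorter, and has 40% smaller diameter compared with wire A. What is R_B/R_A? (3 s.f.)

2.07

R ∝ L/d², so R_B/R_A = (1 − 25.5/100) × (1 − 40/100)⁻²
= 0.745 × 2.778 = 2.07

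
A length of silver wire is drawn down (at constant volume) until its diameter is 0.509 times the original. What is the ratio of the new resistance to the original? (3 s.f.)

14.9

Volume constant ⇒ L' = L/r² with r = 0.509. R' = ρL'/A' = ρ(L/r²)/(πr²d₀²/4) = R/r⁴.
Factor = 14.9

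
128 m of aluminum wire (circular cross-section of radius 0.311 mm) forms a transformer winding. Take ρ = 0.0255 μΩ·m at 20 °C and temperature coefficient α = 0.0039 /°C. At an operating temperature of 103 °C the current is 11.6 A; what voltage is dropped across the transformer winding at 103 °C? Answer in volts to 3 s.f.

165 V

ρ = 0.0255 μΩ·m = 2.55×10^-8 Ω·m
A = πr² = π(3.1100e-04 m)² = 3.039e-07 m²
R₍20₎ = ρL/A = (2.55×10^-8)(128)/(3.039e-07) = 10.74 Ω
R₍103₎ = R₍20₎(1 + αΔT) = 10.74 × (1 + 0.0039×83) = 14.22 Ω
V = IR = 11.6 × 14.22 = 165 V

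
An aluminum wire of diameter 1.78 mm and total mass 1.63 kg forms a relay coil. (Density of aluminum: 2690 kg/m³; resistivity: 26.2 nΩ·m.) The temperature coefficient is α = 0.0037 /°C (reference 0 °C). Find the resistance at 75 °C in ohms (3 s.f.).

ρ = 26.2 nΩ·m = 2.62×10^-8 Ω·m
A = π(d/2)² = π(8.9000e-04 m)² = 2.4885e-06 m²
L = m/(density·A) = 1.63/(2690×2.4885e-06) = 243.5 m
R = ρL/A = (2.62×10^-8)(243.5)/(2.4885e-06) = 2.564 Ω
R(75 °C) = 2.564 × (1 + 0.0037×75) = 3.28 Ω

3.28 Ω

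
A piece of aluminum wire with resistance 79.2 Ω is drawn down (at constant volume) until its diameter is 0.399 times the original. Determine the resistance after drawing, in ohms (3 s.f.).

3120 Ω

Volume constant ⇒ L' = L/r² with r = 0.399. R' = ρL'/A' = ρ(L/r²)/(πr²d₀²/4) = R/r⁴.
R' = 39.46 × 79.2 = 3120 Ω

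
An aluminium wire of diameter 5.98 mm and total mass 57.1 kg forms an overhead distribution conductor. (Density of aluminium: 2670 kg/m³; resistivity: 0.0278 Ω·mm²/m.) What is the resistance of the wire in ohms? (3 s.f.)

ρ = 0.0278 Ω·mm²/m = 2.78×10^-8 Ω·m
A = π(d/2)² = π(2.9900e-03 m)² = 2.8086e-05 m²
L = m/(density·A) = 57.1/(2670×2.8086e-05) = 761.4 m
R = ρL/A = (2.78×10^-8)(761.4)/(2.8086e-05) = 0.754 Ω

0.754 Ω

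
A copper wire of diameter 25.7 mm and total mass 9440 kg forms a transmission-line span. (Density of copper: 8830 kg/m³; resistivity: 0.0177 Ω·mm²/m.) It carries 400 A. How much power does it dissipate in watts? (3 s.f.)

11300 W

ρ = 0.0177 Ω·mm²/m = 1.77×10^-8 Ω·m
A = π(d/2)² = π(1.2850e-02 m)² = 5.1875e-04 m²
L = m/(density·A) = 9440/(8830×5.1875e-04) = 2061 m
R = ρL/A = (1.77×10^-8)(2061)/(5.1875e-04) = 0.07032 Ω
P = I²R = (400)² × 0.07032 = 11300 W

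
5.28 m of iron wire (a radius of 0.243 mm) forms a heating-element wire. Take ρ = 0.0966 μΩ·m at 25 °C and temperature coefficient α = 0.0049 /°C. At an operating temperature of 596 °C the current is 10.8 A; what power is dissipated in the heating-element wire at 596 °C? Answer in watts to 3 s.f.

1220 W

ρ = 0.0966 μΩ·m = 9.66×10^-8 Ω·m
A = πr² = π(2.4300e-04 m)² = 1.855e-07 m²
R₍25₎ = ρL/A = (9.66×10^-8)(5.28)/(1.855e-07) = 2.749 Ω
R₍596₎ = R₍25₎(1 + αΔT) = 2.749 × (1 + 0.0049×571) = 10.44 Ω
P = I²R = (10.8)² × 10.44 = 1220 W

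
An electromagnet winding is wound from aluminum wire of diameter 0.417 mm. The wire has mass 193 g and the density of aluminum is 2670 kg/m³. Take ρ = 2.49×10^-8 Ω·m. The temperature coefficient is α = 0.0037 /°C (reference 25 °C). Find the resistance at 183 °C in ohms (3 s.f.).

153 Ω

A = π(d/2)² = π(2.0850e-04 m)² = 1.3657e-07 m²
L = m/(density·A) = 0.193/(2670×1.3657e-07) = 529.3 m
R = ρL/A = (2.49×10^-8)(529.3)/(1.3657e-07) = 96.5 Ω
R(183 °C) = 96.5 × (1 + 0.0037×158) = 153 Ω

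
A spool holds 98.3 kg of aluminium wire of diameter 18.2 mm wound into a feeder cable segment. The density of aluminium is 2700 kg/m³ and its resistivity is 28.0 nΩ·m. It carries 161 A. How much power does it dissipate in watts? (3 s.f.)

ρ = 28.0 nΩ·m = 2.80×10^-8 Ω·m
A = π(d/2)² = π(9.1000e-03 m)² = 2.6016e-04 m²
L = m/(density·A) = 98.3/(2700×2.6016e-04) = 139.9 m
R = ρL/A = (2.80×10^-8)(139.9)/(2.6016e-04) = 0.01506 Ω
P = I²R = (161)² × 0.01506 = 390 W

390 W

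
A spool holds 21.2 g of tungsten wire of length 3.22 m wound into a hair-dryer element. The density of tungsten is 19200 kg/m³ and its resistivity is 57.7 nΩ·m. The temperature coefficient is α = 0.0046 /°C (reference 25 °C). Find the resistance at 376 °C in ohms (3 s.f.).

ρ = 57.7 nΩ·m = 5.77×10^-8 Ω·m
A = m/(density·L) = 0.0212/(19200×3.22) = 3.4291e-07 m²
R = ρL/A = (5.77×10^-8)(3.22)/(3.4291e-07) = 0.5418 Ω
R(376 °C) = 0.5418 × (1 + 0.0046×351) = 1.42 Ω

1.42 Ω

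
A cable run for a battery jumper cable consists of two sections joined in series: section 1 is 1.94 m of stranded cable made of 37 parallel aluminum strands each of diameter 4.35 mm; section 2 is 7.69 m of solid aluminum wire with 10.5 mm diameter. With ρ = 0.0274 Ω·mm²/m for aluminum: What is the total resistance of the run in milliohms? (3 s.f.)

ρ = 0.0274 Ω·mm²/m = 2.74×10^-8 Ω·m
Section 1: A_strand = π(2.1750e-03)² = 1.486e-05 m²; R₁ = ρL/(N·A_s) = (2.74×10^-8)(1.94)/(37×1.486e-05) = 9.667×10^-5 Ω
Section 2: A = π(d/2)² = π(5.2500e-03 m)² = 8.659e-05 m²
R₂ = (2.74×10^-8)(7.69)/(8.659e-05) = 0.002433 Ω
R = R₁ + R₂ = 2.53 mΩ

2.53 mΩ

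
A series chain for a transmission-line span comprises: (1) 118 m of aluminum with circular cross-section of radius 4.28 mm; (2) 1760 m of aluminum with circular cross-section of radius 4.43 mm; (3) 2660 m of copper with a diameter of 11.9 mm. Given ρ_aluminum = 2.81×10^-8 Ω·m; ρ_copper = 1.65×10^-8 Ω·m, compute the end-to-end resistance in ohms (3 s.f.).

Seg 1: A = πr² = π(4.2800e-03 m)² = 5.755e-05 m²
R_1 = (2.81×10^-8)(118)/(5.755e-05) = 0.05762 Ω
Seg 2: A = πr² = π(4.4300e-03 m)² = 6.165e-05 m²
R_2 = (2.81×10^-8)(1760)/(6.165e-05) = 0.8022 Ω
Seg 3: A = π(d/2)² = π(5.9500e-03 m)² = 1.112e-04 m²
R_3 = (1.65×10^-8)(2660)/(1.112e-04) = 0.3946 Ω
R_total = R_1 + R_2 + R_3 = 1.25 Ω

1.25 Ω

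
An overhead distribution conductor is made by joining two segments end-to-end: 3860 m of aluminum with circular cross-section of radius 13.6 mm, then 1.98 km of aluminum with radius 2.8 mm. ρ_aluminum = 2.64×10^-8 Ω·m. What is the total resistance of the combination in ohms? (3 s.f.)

2.30 Ω

Segment 1: A = πr² = π(1.3600e-02 m)² = 5.811e-04 m²
R₁ = ρL/A = (2.64×10^-8)(3860)/(5.811e-04) = 0.1754 Ω
Segment 2: A = πr² = π(2.8000e-03 m)² = 2.463e-05 m²
R₂ = (2.64×10^-8)(1980)/(2.463e-05) = 2.122 Ω
R = R₁ + R₂ = 2.30 Ω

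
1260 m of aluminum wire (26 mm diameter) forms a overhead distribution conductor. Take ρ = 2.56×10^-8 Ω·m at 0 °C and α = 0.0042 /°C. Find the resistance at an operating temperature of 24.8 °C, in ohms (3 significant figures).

0.0671 Ω

A = π(d/2)² = π(1.3000e-02 m)² = 5.309e-04 m²
R₍0°C₎ = ρL/A = (2.56×10^-8)(1260)/(5.309e-04) = 0.06075 Ω
R = R₀(1 + αΔT) = 0.06075(1 + 0.0042×24.8) = 0.0671 Ω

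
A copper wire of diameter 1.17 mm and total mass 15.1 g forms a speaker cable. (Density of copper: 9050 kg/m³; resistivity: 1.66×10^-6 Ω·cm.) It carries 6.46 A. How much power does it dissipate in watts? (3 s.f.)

1.00 W

ρ = 1.66×10^-6 Ω·cm = 1.66×10^-8 Ω·m
A = π(d/2)² = π(5.8500e-04 m)² = 1.0751e-06 m²
L = m/(density·A) = 0.0151/(9050×1.0751e-06) = 1.552 m
R = ρL/A = (1.66×10^-8)(1.552)/(1.0751e-06) = 0.02396 Ω
P = I²R = (6.46)² × 0.02396 = 1.00 W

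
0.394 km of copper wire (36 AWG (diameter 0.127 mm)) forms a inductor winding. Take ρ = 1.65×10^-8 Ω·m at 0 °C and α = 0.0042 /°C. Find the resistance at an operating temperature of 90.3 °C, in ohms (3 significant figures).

A = π(0.127/2 mm)² = π(6.3500e-05 m)² = 1.267e-08 m²
R₍0°C₎ = ρL/A = (1.65×10^-8)(394)/(1.267e-08) = 513.2 Ω
R = R₀(1 + αΔT) = 513.2(1 + 0.0042×90.3) = 708 Ω

708 Ω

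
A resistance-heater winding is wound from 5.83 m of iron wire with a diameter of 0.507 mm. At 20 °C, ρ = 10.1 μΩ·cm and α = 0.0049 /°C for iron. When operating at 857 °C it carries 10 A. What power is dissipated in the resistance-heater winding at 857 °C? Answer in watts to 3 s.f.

1490 W

ρ = 10.1 μΩ·cm = 1.01×10^-7 Ω·m
A = π(d/2)² = π(2.5350e-04 m)² = 2.019e-07 m²
R₍20₎ = ρL/A = (1.01×10^-7)(5.83)/(2.019e-07) = 2.917 Ω
R₍857₎ = R₍20₎(1 + αΔT) = 2.917 × (1 + 0.0049×837) = 14.88 Ω
P = I²R = (10)² × 14.88 = 1490 W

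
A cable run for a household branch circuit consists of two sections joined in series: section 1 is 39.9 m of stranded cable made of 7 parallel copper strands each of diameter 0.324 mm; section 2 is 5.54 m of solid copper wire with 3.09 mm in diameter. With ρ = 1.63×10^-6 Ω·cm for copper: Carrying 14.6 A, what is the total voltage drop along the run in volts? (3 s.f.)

16.6 V

ρ = 1.63×10^-6 Ω·cm = 1.63×10^-8 Ω·m
Section 1: A_strand = π(1.6200e-04)² = 8.245e-08 m²; R₁ = ρL/(N·A_s) = (1.63×10^-8)(39.9)/(7×8.245e-08) = 1.127 Ω
Section 2: A = π(d/2)² = π(1.5450e-03 m)² = 7.499e-06 m²
R₂ = (1.63×10^-8)(5.54)/(7.499e-06) = 0.01204 Ω
R = R₁ + R₂ = 1.139 Ω
V = IR = 14.6 × 1.139 = 16.6 V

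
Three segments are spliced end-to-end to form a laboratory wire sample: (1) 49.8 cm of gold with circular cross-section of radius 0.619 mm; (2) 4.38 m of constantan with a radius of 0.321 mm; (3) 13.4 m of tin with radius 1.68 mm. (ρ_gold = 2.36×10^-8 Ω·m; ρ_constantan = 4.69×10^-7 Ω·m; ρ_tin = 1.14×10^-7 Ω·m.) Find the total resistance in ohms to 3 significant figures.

6.53 Ω

Seg 1: A = πr² = π(6.1900e-04 m)² = 1.204e-06 m²
R_1 = (2.36×10^-8)(0.498)/(1.204e-06) = 0.009764 Ω
Seg 2: A = πr² = π(3.2100e-04 m)² = 3.237e-07 m²
R_2 = (4.69×10^-7)(4.38)/(3.237e-07) = 6.346 Ω
Seg 3: A = πr² = π(1.6800e-03 m)² = 8.867e-06 m²
R_3 = (1.14×10^-7)(13.4)/(8.867e-06) = 0.1723 Ω
R_total = R_1 + R_2 + R_3 = 6.53 Ω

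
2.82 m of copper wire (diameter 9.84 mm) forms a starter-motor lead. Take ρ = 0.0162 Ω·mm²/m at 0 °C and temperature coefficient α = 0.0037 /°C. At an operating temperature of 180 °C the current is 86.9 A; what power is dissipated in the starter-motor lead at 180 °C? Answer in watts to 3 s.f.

7.56 W

ρ = 0.0162 Ω·mm²/m = 1.62×10^-8 Ω·m
A = π(d/2)² = π(4.9200e-03 m)² = 7.605e-05 m²
R₍0₎ = ρL/A = (1.62×10^-8)(2.82)/(7.605e-05) = 6.007×10^-4 Ω
R₍180₎ = R₍0₎(1 + αΔT) = 6.007×10^-4 × (1 + 0.0037×180) = 0.001001 Ω
P = I²R = (86.9)² × 0.001001 = 7.56 W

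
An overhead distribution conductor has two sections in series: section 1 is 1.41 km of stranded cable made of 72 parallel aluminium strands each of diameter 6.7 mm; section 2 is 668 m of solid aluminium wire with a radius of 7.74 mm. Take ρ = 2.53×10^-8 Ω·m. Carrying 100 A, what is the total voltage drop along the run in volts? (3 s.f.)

10.4 V

Section 1: A_strand = π(3.3500e-03)² = 3.526e-05 m²; R₁ = ρL/(N·A_s) = (2.53×10^-8)(1410)/(72×3.526e-05) = 0.01405 Ω
Section 2: A = πr² = π(7.7400e-03 m)² = 1.882e-04 m²
R₂ = (2.53×10^-8)(668)/(1.882e-04) = 0.0898 Ω
R = R₁ + R₂ = 0.1039 Ω
V = IR = 100 × 0.1039 = 10.4 V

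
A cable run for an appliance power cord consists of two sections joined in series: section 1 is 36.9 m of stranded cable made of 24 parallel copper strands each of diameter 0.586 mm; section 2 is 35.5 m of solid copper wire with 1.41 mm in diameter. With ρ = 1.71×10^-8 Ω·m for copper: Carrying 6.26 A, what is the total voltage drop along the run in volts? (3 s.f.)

Section 1: A_strand = π(2.9300e-04)² = 2.697e-07 m²; R₁ = ρL/(N·A_s) = (1.71×10^-8)(36.9)/(24×2.697e-07) = 0.09748 Ω
Section 2: A = π(d/2)² = π(7.0500e-04 m)² = 1.561e-06 m²
R₂ = (1.71×10^-8)(35.5)/(1.561e-06) = 0.3888 Ω
R = R₁ + R₂ = 0.4863 Ω
V = IR = 6.26 × 0.4863 = 3.04 V

3.04 V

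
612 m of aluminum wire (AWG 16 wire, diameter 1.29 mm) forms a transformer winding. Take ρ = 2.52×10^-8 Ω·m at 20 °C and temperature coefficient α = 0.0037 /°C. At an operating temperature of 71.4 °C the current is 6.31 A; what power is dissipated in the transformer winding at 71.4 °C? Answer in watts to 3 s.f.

A = π(1.29/2 mm)² = π(6.4500e-04 m)² = 1.307e-06 m²
R₍20₎ = ρL/A = (2.52×10^-8)(612)/(1.307e-06) = 11.8 Ω
R₍71.4₎ = R₍20₎(1 + αΔT) = 11.8 × (1 + 0.0037×51.4) = 14.04 Ω
P = I²R = (6.31)² × 14.04 = 559 W

559 W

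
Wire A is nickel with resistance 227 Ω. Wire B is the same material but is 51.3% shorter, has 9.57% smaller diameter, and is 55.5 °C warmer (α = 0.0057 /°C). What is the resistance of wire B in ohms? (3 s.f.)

178 Ω

R ∝ ρL/d² with ρ ∝ (1+αΔT), so R_B/R_A = (1 − 51.3/100) × (1 − 9.57/100)⁻² × (1 + 0.0057×55.5)
= 0.487 × 1.223 × 1.316 = 0.7839
R_B = 0.7839 × 227 = 178 Ω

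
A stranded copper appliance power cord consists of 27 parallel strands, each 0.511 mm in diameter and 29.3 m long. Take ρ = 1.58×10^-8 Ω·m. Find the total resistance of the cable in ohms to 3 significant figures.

0.0836 Ω

A_strand = π(2.5550e-04 m)² = 2.051e-07 m²
R_strand = ρL/A = (1.58×10^-8)(29.3)/(2.051e-07) = 2.257 Ω
R_total = R_strand/N = 2.257/27 = 0.0836 Ω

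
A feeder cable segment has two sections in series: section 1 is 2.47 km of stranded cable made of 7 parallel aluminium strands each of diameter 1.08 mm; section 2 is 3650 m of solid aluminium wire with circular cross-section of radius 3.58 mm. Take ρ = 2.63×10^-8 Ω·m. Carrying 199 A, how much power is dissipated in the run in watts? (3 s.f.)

4.96×10^5 W

Section 1: A_strand = π(5.4000e-04)² = 9.161e-07 m²; R₁ = ρL/(N·A_s) = (2.63×10^-8)(2470)/(7×9.161e-07) = 10.13 Ω
Section 2: A = πr² = π(3.5800e-03 m)² = 4.026e-05 m²
R₂ = (2.63×10^-8)(3650)/(4.026e-05) = 2.384 Ω
R = R₁ + R₂ = 12.51 Ω
P = I²R = (199)² × 12.51 = 4.96×10^5 W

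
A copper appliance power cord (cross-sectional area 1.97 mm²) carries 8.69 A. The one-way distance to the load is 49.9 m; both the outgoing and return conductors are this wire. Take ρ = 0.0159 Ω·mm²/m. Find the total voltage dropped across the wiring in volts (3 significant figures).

ρ = 0.0159 Ω·mm²/m = 1.59×10^-8 Ω·m
A = 1.97 mm² = 1.970e-06 m²
Total conductor length (both ways) L = 2 × 49.9 = 99.8 m
R = ρL/A = (1.59×10^-8)(99.8)/(1.970e-06) = 0.8055 Ω
V = IR = 8.69 × 0.8055 = 7.00 V

7.00 V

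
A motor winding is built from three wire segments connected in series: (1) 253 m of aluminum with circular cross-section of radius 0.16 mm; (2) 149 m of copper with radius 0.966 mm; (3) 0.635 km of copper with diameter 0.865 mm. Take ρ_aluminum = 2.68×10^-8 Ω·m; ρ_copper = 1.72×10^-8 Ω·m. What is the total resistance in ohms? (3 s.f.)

Seg 1: A = πr² = π(1.6000e-04 m)² = 8.042e-08 m²
R_1 = (2.68×10^-8)(253)/(8.042e-08) = 84.31 Ω
Seg 2: A = πr² = π(9.6600e-04 m)² = 2.932e-06 m²
R_2 = (1.72×10^-8)(149)/(2.932e-06) = 0.8742 Ω
Seg 3: A = π(d/2)² = π(4.3250e-04 m)² = 5.877e-07 m²
R_3 = (1.72×10^-8)(635)/(5.877e-07) = 18.59 Ω
R_total = R_1 + R_2 + R_3 = 104 Ω

104 Ω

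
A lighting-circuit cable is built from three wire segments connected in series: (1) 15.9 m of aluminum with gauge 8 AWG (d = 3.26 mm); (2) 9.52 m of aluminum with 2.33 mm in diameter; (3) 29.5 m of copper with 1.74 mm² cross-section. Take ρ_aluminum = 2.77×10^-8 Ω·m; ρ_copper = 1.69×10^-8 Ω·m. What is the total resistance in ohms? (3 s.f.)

Seg 1: A = π(3.26/2 mm)² = π(1.6300e-03 m)² = 8.347e-06 m²
R_1 = (2.77×10^-8)(15.9)/(8.347e-06) = 0.05277 Ω
Seg 2: A = π(d/2)² = π(1.1650e-03 m)² = 4.264e-06 m²
R_2 = (2.77×10^-8)(9.52)/(4.264e-06) = 0.06185 Ω
Seg 3: A = 1.74 mm² = 1.740e-06 m²
R_3 = (1.69×10^-8)(29.5)/(1.740e-06) = 0.2865 Ω
R_total = R_1 + R_2 + R_3 = 0.401 Ω

0.401 Ω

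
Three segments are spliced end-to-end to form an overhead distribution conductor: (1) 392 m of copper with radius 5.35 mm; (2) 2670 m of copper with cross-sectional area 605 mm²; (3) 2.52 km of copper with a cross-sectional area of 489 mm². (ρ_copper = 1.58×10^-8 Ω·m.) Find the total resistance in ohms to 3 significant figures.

0.220 Ω

Seg 1: A = πr² = π(5.3500e-03 m)² = 8.992e-05 m²
R_1 = (1.58×10^-8)(392)/(8.992e-05) = 0.06888 Ω
Seg 2: A = 605 mm² = 6.050e-04 m²
R_2 = (1.58×10^-8)(2670)/(6.050e-04) = 0.06973 Ω
Seg 3: A = 489 mm² = 4.890e-04 m²
R_3 = (1.58×10^-8)(2520)/(4.890e-04) = 0.08142 Ω
R_total = R_1 + R_2 + R_3 = 0.220 Ω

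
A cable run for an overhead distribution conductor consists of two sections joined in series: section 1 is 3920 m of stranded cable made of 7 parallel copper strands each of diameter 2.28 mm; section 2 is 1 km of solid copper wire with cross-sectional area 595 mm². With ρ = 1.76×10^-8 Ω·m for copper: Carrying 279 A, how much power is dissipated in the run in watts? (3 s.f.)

Section 1: A_strand = π(1.1400e-03)² = 4.083e-06 m²; R₁ = ρL/(N·A_s) = (1.76×10^-8)(3920)/(7×4.083e-06) = 2.414 Ω
Section 2: A = 595 mm² = 5.950e-04 m²
R₂ = (1.76×10^-8)(1000)/(5.950e-04) = 0.02958 Ω
R = R₁ + R₂ = 2.444 Ω
P = I²R = (279)² × 2.444 = 1.90×10^5 W

1.90×10^5 W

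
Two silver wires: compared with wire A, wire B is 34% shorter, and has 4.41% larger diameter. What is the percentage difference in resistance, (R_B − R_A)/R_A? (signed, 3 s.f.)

R ∝ L/d², so R_B/R_A = (1 − 34/100) × (1 + 4.41/100)⁻²
= 0.66 × 0.9173 = 0.6054
(R_B − R_A)/R_A = 0.6054 − 1 = -39.5%

-39.5%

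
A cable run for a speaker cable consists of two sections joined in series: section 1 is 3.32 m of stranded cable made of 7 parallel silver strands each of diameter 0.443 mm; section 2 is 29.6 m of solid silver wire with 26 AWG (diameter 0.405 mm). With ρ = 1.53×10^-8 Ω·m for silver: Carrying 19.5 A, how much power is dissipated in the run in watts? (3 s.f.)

Section 1: A_strand = π(2.2150e-04)² = 1.541e-07 m²; R₁ = ρL/(N·A_s) = (1.53×10^-8)(3.32)/(7×1.541e-07) = 0.04708 Ω
Section 2: A = π(0.405/2 mm)² = π(2.0250e-04 m)² = 1.288e-07 m²
R₂ = (1.53×10^-8)(29.6)/(1.288e-07) = 3.515 Ω
R = R₁ + R₂ = 3.563 Ω
P = I²R = (19.5)² × 3.563 = 1350 W

1350 W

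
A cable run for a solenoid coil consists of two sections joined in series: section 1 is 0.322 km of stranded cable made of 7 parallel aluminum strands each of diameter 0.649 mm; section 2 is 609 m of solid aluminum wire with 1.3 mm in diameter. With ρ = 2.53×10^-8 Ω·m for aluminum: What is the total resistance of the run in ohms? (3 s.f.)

15.1 Ω

Section 1: A_strand = π(3.2450e-04)² = 3.308e-07 m²; R₁ = ρL/(N·A_s) = (2.53×10^-8)(322)/(7×3.308e-07) = 3.518 Ω
Section 2: A = π(d/2)² = π(6.5000e-04 m)² = 1.327e-06 m²
R₂ = (2.53×10^-8)(609)/(1.327e-06) = 11.61 Ω
R = R₁ + R₂ = 15.1 Ω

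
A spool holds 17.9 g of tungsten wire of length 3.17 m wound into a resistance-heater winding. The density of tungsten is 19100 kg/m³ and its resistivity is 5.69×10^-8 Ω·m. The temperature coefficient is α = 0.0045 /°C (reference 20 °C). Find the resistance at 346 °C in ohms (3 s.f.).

A = m/(density·L) = 0.0179/(19100×3.17) = 2.9564e-07 m²
R = ρL/A = (5.69×10^-8)(3.17)/(2.9564e-07) = 0.6101 Ω
R(346 °C) = 0.6101 × (1 + 0.0045×326) = 1.51 Ω

1.51 Ω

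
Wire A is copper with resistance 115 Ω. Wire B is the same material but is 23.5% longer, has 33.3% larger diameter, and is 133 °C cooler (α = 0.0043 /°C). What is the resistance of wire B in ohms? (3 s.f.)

R ∝ ρL/d² with ρ ∝ (1+αΔT), so R_B/R_A = (1 + 23.5/100) × (1 + 33.3/100)⁻² × (1 − 0.0043×133)
= 1.235 × 0.5628 × 0.4281 = 0.2975
R_B = 0.2975 × 115 = 34.2 Ω

34.2 Ω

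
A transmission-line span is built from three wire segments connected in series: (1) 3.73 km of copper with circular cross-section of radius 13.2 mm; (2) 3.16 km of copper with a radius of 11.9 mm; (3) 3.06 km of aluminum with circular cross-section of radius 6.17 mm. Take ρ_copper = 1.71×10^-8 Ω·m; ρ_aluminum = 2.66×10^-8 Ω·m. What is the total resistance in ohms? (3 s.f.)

0.919 Ω

Seg 1: A = πr² = π(1.3200e-02 m)² = 5.474e-04 m²
R_1 = (1.71×10^-8)(3730)/(5.474e-04) = 0.1165 Ω
Seg 2: A = πr² = π(1.1900e-02 m)² = 4.449e-04 m²
R_2 = (1.71×10^-8)(3160)/(4.449e-04) = 0.1215 Ω
Seg 3: A = πr² = π(6.1700e-03 m)² = 1.196e-04 m²
R_3 = (2.66×10^-8)(3060)/(1.196e-04) = 0.6806 Ω
R_total = R_1 + R_2 + R_3 = 0.919 Ω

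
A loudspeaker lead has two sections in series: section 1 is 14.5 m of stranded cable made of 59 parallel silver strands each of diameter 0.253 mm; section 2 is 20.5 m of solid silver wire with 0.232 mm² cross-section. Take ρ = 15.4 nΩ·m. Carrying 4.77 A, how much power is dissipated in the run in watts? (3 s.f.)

32.7 W

ρ = 15.4 nΩ·m = 1.54×10^-8 Ω·m
Section 1: A_strand = π(1.2650e-04)² = 5.027e-08 m²; R₁ = ρL/(N·A_s) = (1.54×10^-8)(14.5)/(59×5.027e-08) = 0.07528 Ω
Section 2: A = 0.232 mm² = 2.320e-07 m²
R₂ = (1.54×10^-8)(20.5)/(2.320e-07) = 1.361 Ω
R = R₁ + R₂ = 1.436 Ω
P = I²R = (4.77)² × 1.436 = 32.7 W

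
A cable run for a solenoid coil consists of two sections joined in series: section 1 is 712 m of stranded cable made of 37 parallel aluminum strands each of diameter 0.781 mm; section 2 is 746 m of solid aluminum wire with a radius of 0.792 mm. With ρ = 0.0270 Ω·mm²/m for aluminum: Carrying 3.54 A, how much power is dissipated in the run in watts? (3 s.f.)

ρ = 0.0270 Ω·mm²/m = 2.70×10^-8 Ω·m
Section 1: A_strand = π(3.9050e-04)² = 4.791e-07 m²; R₁ = ρL/(N·A_s) = (2.70×10^-8)(712)/(37×4.791e-07) = 1.085 Ω
Section 2: A = πr² = π(7.9200e-04 m)² = 1.971e-06 m²
R₂ = (2.70×10^-8)(746)/(1.971e-06) = 10.22 Ω
R = R₁ + R₂ = 11.31 Ω
P = I²R = (3.54)² × 11.31 = 142 W

142 W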